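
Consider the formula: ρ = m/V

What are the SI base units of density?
Units of each symbol in ρ = m/V:
  m (mass): kg
  V (volume): m³  → in the denominator, contributes 1/m³

Multiplying the contributions: [kg] · [1/m³]
Adding exponents of each base unit: kg: 1, m: -3
SI base units of density: kg/m³

Answer: kg/m³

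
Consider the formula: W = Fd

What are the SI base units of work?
Units of each symbol in W = Fd:
  F (force): kg·m/s²
  d (displacement): m

Multiplying the contributions: [kg·m/s²] · [m]
Adding exponents of each base unit: kg: 1, m: 2, s: -2
SI base units of work: kg·m²/s²

Answer: kg·m²/s²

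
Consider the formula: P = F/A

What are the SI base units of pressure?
Units of each symbol in P = F/A:
  F (force): kg·m/s²
  A (area): m²  → in the denominator, contributes 1/m²

Multiplying the contributions: [kg·m/s²] · [1/m²]
Adding exponents of each base unit: kg: 1, m: -1, s: -2
SI base units of pressure: kg/(m·s²)

Answer: kg/(m·s²)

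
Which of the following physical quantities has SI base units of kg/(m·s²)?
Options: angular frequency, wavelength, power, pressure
Checking the SI base units of each option:
  angular frequency (ω = 2πf): 1/s  ✗
  wavelength (λ = v/f): m  ✗
  power (P = W/t): kg·m²/s³  ✗
  pressure (P = F/A): kg/(m·s²)  ✓ matches

Only pressure has units kg/(m·s²).

Answer: pressure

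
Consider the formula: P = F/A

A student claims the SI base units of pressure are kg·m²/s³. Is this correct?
Units of each symbol in P = F/A:
  F (force): kg·m/s²
  A (area): m²  → in the denominator, contributes 1/m²

Multiplying the contributions: [kg·m/s²] · [1/m²]
Adding exponents of each base unit: kg: 1, m: -1, s: -2
SI base units of pressure: kg/(m·s²)

The claimed units kg·m²/s³ (exponents kg: 1, m: 2, s: -3) do not match the derived units kg/(m·s²) (exponents kg: 1, m: -1, s: -2), so the claim is incorrect.

Answer: No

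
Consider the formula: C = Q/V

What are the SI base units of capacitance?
Units of each symbol in C = Q/V:
  Q (charge, in coulombs): s·A
  V (voltage, in volts): kg·m²/(s³·A)  → in the denominator, contributes s³·A/(kg·m²)

Multiplying the contributions: [s·A] · [s³·A/(kg·m²)]
Adding exponents of each base unit: kg: -1, m: -2, s: 4, A: 2
SI base units of capacitance: s⁴·A²/(kg·m²)

Answer: s⁴·A²/(kg·m²)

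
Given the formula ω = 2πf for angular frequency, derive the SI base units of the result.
Units of each symbol in ω = 2πf:
  f (frequency): 1/s
  The factor 2π is dimensionless.

Multiplying the contributions: [1/s]
Adding exponents of each base unit: s: -1
SI base units of angular frequency: 1/s

Answer: 1/s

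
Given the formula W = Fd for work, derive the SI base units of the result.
Units of each symbol in W = Fd:
  F (force): kg·m/s²
  d (displacement): m

Multiplying the contributions: [kg·m/s²] · [m]
Adding exponents of each base unit: kg: 1, m: 2, s: -2
SI base units of work: kg·m²/s²

Answer: kg·m²/s²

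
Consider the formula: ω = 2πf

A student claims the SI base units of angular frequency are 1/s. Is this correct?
Units of each symbol in ω = 2πf:
  f (frequency): 1/s
  The factor 2π is dimensionless.

Multiplying the contributions: [1/s]
Adding exponents of each base unit: s: -1
SI base units of angular frequency: 1/s

The claimed units 1/s match the derived units, so the claim is correct.

Answer: Yes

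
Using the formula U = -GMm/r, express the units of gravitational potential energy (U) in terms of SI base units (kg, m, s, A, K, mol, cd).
Units of each symbol in U = -GMm/r:
  G (gravitational constant): m³/(kg·s²)
  M (mass): kg
  m (mass): kg
  r (distance): m  → in the denominator, contributes 1/m
  The minus sign does not affect the units.

Multiplying the contributions: [m³/(kg·s²)] · [kg] · [kg] · [1/m]
Adding exponents of each base unit: kg: 1, m: 2, s: -2
SI base units of gravitational potential energy: kg·m²/s²

Answer: kg·m²/s²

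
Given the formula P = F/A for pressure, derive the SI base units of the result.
Units of each symbol in P = F/A:
  F (force): kg·m/s²
  A (area): m²  → in the denominator, contributes 1/m²

Multiplying the contributions: [kg·m/s²] · [1/m²]
Adding exponents of each base unit: kg: 1, m: -1, s: -2
SI base units of pressure: kg/(m·s²)

Answer: kg/(m·s²)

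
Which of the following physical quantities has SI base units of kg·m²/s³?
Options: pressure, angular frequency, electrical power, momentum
Checking the SI base units of each option:
  pressure (P = F/A): kg/(m·s²)  ✗
  angular frequency (ω = 2πf): 1/s  ✗
  electrical power (P = IV): kg·m²/s³  ✓ matches
  momentum (p = mv): kg·m/s  ✗

Only electrical power has units kg·m²/s³.

Answer: electrical power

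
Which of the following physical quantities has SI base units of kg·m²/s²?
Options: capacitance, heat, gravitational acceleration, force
Checking the SI base units of each option:
  capacitance (C = Q/V): s⁴·A²/(kg·m²)  ✗
  heat (Q = mcΔT): kg·m²/s²  ✓ matches
  gravitational acceleration (g = GM/r²): m/s²  ✗
  force (F = ma): kg·m/s²  ✗

Only heat has units kg·m²/s².

Answer: heat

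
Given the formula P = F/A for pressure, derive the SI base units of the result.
Units of each symbol in P = F/A:
  F (force): kg·m/s²
  A (area): m²  → in the denominator, contributes 1/m²

Multiplying the contributions: [kg·m/s²] · [1/m²]
Adding exponents of each base unit: kg: 1, m: -1, s: -2
SI base units of pressure: kg/(m·s²)

Answer: kg/(m·s²)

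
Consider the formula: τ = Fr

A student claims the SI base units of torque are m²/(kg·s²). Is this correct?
Units of each symbol in τ = Fr:
  F (force): kg·m/s²
  r (lever arm): m

Multiplying the contributions: [kg·m/s²] · [m]
Adding exponents of each base unit: kg: 1, m: 2, s: -2
SI base units of torque: kg·m²/s²

The claimed units m²/(kg·s²) (exponents kg: -1, m: 2, s: -2) do not match the derived units kg·m²/s² (exponents kg: 1, m: 2, s: -2), so the claim is incorrect.

Answer: No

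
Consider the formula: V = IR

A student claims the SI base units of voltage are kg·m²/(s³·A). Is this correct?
Units of each symbol in V = IR:
  I (current): A
  R (resistance, in ohms): kg·m²/(s³·A²)

Multiplying the contributions: [A] · [kg·m²/(s³·A²)]
Adding exponents of each base unit: kg: 1, m: 2, s: -3, A: -1
SI base units of voltage: kg·m²/(s³·A)

The claimed units kg·m²/(s³·A) match the derived units, so the claim is correct.

Answer: Yes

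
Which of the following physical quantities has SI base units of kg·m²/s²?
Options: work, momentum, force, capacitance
Checking the SI base units of each option:
  work (W = Fd): kg·m²/s²  ✓ matches
  momentum (p = mv): kg·m/s  ✗
  force (F = ma): kg·m/s²  ✗
  capacitance (C = Q/V): s⁴·A²/(kg·m²)  ✗

Only work has units kg·m²/s².

Answer: work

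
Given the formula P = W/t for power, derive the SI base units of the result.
Units of each symbol in P = W/t:
  W (work): kg·m²/s²
  t (time): s  → in the denominator, contributes 1/s

Multiplying the contributions: [kg·m²/s²] · [1/s]
Adding exponents of each base unit: kg: 1, m: 2, s: -3
SI base units of power: kg·m²/s³

Answer: kg·m²/s³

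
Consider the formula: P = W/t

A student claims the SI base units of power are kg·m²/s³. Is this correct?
Units of each symbol in P = W/t:
  W (work): kg·m²/s²
  t (time): s  → in the denominator, contributes 1/s

Multiplying the contributions: [kg·m²/s²] · [1/s]
Adding exponents of each base unit: kg: 1, m: 2, s: -3
SI base units of power: kg·m²/s³

The claimed units kg·m²/s³ match the derived units, so the claim is correct.

Answer: Yes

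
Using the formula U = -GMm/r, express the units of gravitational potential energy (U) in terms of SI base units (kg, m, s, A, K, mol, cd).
Units of each symbol in U = -GMm/r:
  G (gravitational constant): m³/(kg·s²)
  M (mass): kg
  m (mass): kg
  r (distance): m  → in the denominator, contributes 1/m
  The minus sign does not affect the units.

Multiplying the contributions: [m³/(kg·s²)] · [kg] · [kg] · [1/m]
Adding exponents of each base unit: kg: 1, m: 2, s: -2
SI base units of gravitational potential energy: kg·m²/s²

Answer: kg·m²/s²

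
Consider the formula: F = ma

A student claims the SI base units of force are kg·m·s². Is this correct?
Units of each symbol in F = ma:
  m (mass): kg
  a (acceleration): m/s²

Multiplying the contributions: [kg] · [m/s²]
Adding exponents of each base unit: kg: 1, m: 1, s: -2
SI base units of force: kg·m/s²

The claimed units kg·m·s² (exponents kg: 1, m: 1, s: 2) do not match the derived units kg·m/s² (exponents kg: 1, m: 1, s: -2), so the claim is incorrect.

Answer: No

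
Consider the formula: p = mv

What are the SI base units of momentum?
Units of each symbol in p = mv:
  m (mass): kg
  v (velocity): m/s

Multiplying the contributions: [kg] · [m/s]
Adding exponents of each base unit: kg: 1, m: 1, s: -1
SI base units of momentum: kg·m/s

Answer: kg·m/s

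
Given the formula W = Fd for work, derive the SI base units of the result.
Units of each symbol in W = Fd:
  F (force): kg·m/s²
  d (displacement): m

Multiplying the contributions: [kg·m/s²] · [m]
Adding exponents of each base unit: kg: 1, m: 2, s: -2
SI base units of work: kg·m²/s²

Answer: kg·m²/s²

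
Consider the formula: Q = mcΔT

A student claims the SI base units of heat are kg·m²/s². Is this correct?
Units of each symbol in Q = mcΔT:
  m (mass): kg
  c (specific heat capacity, in J/(kg·K)): m²/(s²·K)
  ΔT (temperature change): K

Multiplying the contributions: [kg] · [m²/(s²·K)] · [K]
Adding exponents of each base unit: kg: 1, m: 2, s: -2
SI base units of heat: kg·m²/s²

The claimed units kg·m²/s² match the derived units, so the claim is correct.

Answer: Yes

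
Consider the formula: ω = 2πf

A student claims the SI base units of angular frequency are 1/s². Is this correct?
Units of each symbol in ω = 2πf:
  f (frequency): 1/s
  The factor 2π is dimensionless.

Multiplying the contributions: [1/s]
Adding exponents of each base unit: s: -1
SI base units of angular frequency: 1/s

The claimed units 1/s² (exponents s: -2) do not match the derived units 1/s (exponents s: -1), so the claim is incorrect.

Answer: No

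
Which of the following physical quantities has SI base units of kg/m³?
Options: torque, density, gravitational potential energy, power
Checking the SI base units of each option:
  torque (τ = Fr): kg·m²/s²  ✗
  density (ρ = m/V): kg/m³  ✓ matches
  gravitational potential energy (U = -GMm/r): kg·m²/s²  ✗
  power (P = W/t): kg·m²/s³  ✗

Only density has units kg/m³.

Answer: density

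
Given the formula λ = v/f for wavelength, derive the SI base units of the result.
Units of each symbol in λ = v/f:
  v (wave speed): m/s
  f (frequency): 1/s  → in the denominator, contributes s

Multiplying the contributions: [m/s] · [s]
Adding exponents of each base unit: m: 1
SI base units of wavelength: m

Answer: m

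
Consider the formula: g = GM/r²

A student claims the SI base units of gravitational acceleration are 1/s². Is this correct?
Units of each symbol in g = GM/r²:
  G (gravitational constant): m³/(kg·s²)
  M (mass): kg
  r (distance): m  → to the power 2 in the denominator, contributes 1/m²

Multiplying the contributions: [m³/(kg·s²)] · [kg] · [1/m²]
Adding exponents of each base unit: m: 1, s: -2
SI base units of gravitational acceleration: m/s²

The claimed units 1/s² (exponents s: -2) do not match the derived units m/s² (exponents m: 1, s: -2), so the claim is incorrect.

Answer: No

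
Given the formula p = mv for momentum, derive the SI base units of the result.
Units of each symbol in p = mv:
  m (mass): kg
  v (velocity): m/s

Multiplying the contributions: [kg] · [m/s]
Adding exponents of each base unit: kg: 1, m: 1, s: -1
SI base units of momentum: kg·m/s

Answer: kg·m/s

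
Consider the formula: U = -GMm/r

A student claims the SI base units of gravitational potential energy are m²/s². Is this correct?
Units of each symbol in U = -GMm/r:
  G (gravitational constant): m³/(kg·s²)
  M (mass): kg
  m (mass): kg
  r (distance): m  → in the denominator, contributes 1/m
  The minus sign does not affect the units.

Multiplying the contributions: [m³/(kg·s²)] · [kg] · [kg] · [1/m]
Adding exponents of each base unit: kg: 1, m: 2, s: -2
SI base units of gravitational potential energy: kg·m²/s²

The claimed units m²/s² (exponents m: 2, s: -2) do not match the derived units kg·m²/s² (exponents kg: 1, m: 2, s: -2), so the claim is incorrect.

Answer: No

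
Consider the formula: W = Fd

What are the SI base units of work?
Units of each symbol in W = Fd:
  F (force): kg·m/s²
  d (displacement): m

Multiplying the contributions: [kg·m/s²] · [m]
Adding exponents of each base unit: kg: 1, m: 2, s: -2
SI base units of work: kg·m²/s²

Answer: kg·m²/s²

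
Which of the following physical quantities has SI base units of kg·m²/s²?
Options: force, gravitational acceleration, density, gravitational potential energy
Checking the SI base units of each option:
  force (F = ma): kg·m/s²  ✗
  gravitational acceleration (g = GM/r²): m/s²  ✗
  density (ρ = m/V): kg/m³  ✗
  gravitational potential energy (U = -GMm/r): kg·m²/s²  ✓ matches

Only gravitational potential energy has units kg·m²/s².

Answer: gravitational potential energy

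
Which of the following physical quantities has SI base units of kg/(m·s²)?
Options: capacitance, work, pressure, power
Checking the SI base units of each option:
  capacitance (C = Q/V): s⁴·A²/(kg·m²)  ✗
  work (W = Fd): kg·m²/s²  ✗
  pressure (P = F/A): kg/(m·s²)  ✓ matches
  power (P = W/t): kg·m²/s³  ✗

Only pressure has units kg/(m·s²).

Answer: pressure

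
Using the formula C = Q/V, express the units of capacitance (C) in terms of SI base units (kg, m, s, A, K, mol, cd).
Units of each symbol in C = Q/V:
  Q (charge, in coulombs): s·A
  V (voltage, in volts): kg·m²/(s³·A)  → in the denominator, contributes s³·A/(kg·m²)

Multiplying the contributions: [s·A] · [s³·A/(kg·m²)]
Adding exponents of each base unit: kg: -1, m: -2, s: 4, A: 2
SI base units of capacitance: s⁴·A²/(kg·m²)

Answer: s⁴·A²/(kg·m²)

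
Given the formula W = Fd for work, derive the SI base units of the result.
Units of each symbol in W = Fd:
  F (force): kg·m/s²
  d (displacement): m

Multiplying the contributions: [kg·m/s²] · [m]
Adding exponents of each base unit: kg: 1, m: 2, s: -2
SI base units of work: kg·m²/s²

Answer: kg·m²/s²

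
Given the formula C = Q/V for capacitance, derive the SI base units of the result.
Units of each symbol in C = Q/V:
  Q (charge, in coulombs): s·A
  V (voltage, in volts): kg·m²/(s³·A)  → in the denominator, contributes s³·A/(kg·m²)

Multiplying the contributions: [s·A] · [s³·A/(kg·m²)]
Adding exponents of each base unit: kg: -1, m: -2, s: 4, A: 2
SI base units of capacitance: s⁴·A²/(kg·m²)

Answer: s⁴·A²/(kg·m²)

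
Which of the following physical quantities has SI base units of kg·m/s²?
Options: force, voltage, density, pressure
Checking the SI base units of each option:
  force (F = ma): kg·m/s²  ✓ matches
  voltage (V = IR): kg·m²/(s³·A)  ✗
  density (ρ = m/V): kg/m³  ✗
  pressure (P = F/A): kg/(m·s²)  ✗

Only force has units kg·m/s².

Answer: force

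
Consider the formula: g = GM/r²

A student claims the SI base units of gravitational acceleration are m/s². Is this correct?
Units of each symbol in g = GM/r²:
  G (gravitational constant): m³/(kg·s²)
  M (mass): kg
  r (distance): m  → to the power 2 in the denominator, contributes 1/m²

Multiplying the contributions: [m³/(kg·s²)] · [kg] · [1/m²]
Adding exponents of each base unit: m: 1, s: -2
SI base units of gravitational acceleration: m/s²

The claimed units m/s² match the derived units, so the claim is correct.

Answer: Yes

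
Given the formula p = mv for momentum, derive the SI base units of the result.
Units of each symbol in p = mv:
  m (mass): kg
  v (velocity): m/s

Multiplying the contributions: [kg] · [m/s]
Adding exponents of each base unit: kg: 1, m: 1, s: -1
SI base units of momentum: kg·m/s

Answer: kg·m/s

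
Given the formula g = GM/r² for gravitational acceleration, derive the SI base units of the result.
Units of each symbol in g = GM/r²:
  G (gravitational constant): m³/(kg·s²)
  M (mass): kg
  r (distance): m  → to the power 2 in the denominator, contributes 1/m²

Multiplying the contributions: [m³/(kg·s²)] · [kg] · [1/m²]
Adding exponents of each base unit: m: 1, s: -2
SI base units of gravitational acceleration: m/s²

Answer: m/s²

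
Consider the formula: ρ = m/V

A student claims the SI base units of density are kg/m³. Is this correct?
Units of each symbol in ρ = m/V:
  m (mass): kg
  V (volume): m³  → in the denominator, contributes 1/m³

Multiplying the contributions: [kg] · [1/m³]
Adding exponents of each base unit: kg: 1, m: -3
SI base units of density: kg/m³

The claimed units kg/m³ match the derived units, so the claim is correct.

Answer: Yes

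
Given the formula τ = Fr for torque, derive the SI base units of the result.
Units of each symbol in τ = Fr:
  F (force): kg·m/s²
  r (lever arm): m

Multiplying the contributions: [kg·m/s²] · [m]
Adding exponents of each base unit: kg: 1, m: 2, s: -2
SI base units of torque: kg·m²/s²

Answer: kg·m²/s²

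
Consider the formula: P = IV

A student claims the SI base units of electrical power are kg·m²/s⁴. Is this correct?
Units of each symbol in P = IV:
  I (current): A
  V (voltage, in volts): kg·m²/(s³·A)

Multiplying the contributions: [A] · [kg·m²/(s³·A)]
Adding exponents of each base unit: kg: 1, m: 2, s: -3
SI base units of electrical power: kg·m²/s³

The claimed units kg·m²/s⁴ (exponents kg: 1, m: 2, s: -4) do not match the derived units kg·m²/s³ (exponents kg: 1, m: 2, s: -3), so the claim is incorrect.

Answer: No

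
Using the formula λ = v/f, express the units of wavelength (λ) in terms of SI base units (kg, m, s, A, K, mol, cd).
Units of each symbol in λ = v/f:
  v (wave speed): m/s
  f (frequency): 1/s  → in the denominator, contributes s

Multiplying the contributions: [m/s] · [s]
Adding exponents of each base unit: m: 1
SI base units of wavelength: m

Answer: m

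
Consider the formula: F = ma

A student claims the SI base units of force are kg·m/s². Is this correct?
Units of each symbol in F = ma:
  m (mass): kg
  a (acceleration): m/s²

Multiplying the contributions: [kg] · [m/s²]
Adding exponents of each base unit: kg: 1, m: 1, s: -2
SI base units of force: kg·m/s²

The claimed units kg·m/s² match the derived units, so the claim is correct.

Answer: Yes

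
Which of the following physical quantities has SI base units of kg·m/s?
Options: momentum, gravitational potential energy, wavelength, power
Checking the SI base units of each option:
  momentum (p = mv): kg·m/s  ✓ matches
  gravitational potential energy (U = -GMm/r): kg·m²/s²  ✗
  wavelength (λ = v/f): m  ✗
  power (P = W/t): kg·m²/s³  ✗

Only momentum has units kg·m/s.

Answer: momentum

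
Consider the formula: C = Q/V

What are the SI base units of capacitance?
Units of each symbol in C = Q/V:
  Q (charge, in coulombs): s·A
  V (voltage, in volts): kg·m²/(s³·A)  → in the denominator, contributes s³·A/(kg·m²)

Multiplying the contributions: [s·A] · [s³·A/(kg·m²)]
Adding exponents of each base unit: kg: -1, m: -2, s: 4, A: 2
SI base units of capacitance: s⁴·A²/(kg·m²)

Answer: s⁴·A²/(kg·m²)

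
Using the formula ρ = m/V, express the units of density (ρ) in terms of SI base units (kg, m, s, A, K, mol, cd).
Units of each symbol in ρ = m/V:
  m (mass): kg
  V (volume): m³  → in the denominator, contributes 1/m³

Multiplying the contributions: [kg] · [1/m³]
Adding exponents of each base unit: kg: 1, m: -3
SI base units of density: kg/m³

Answer: kg/m³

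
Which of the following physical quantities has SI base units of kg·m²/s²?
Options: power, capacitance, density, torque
Checking the SI base units of each option:
  power (P = W/t): kg·m²/s³  ✗
  capacitance (C = Q/V): s⁴·A²/(kg·m²)  ✗
  density (ρ = m/V): kg/m³  ✗
  torque (τ = Fr): kg·m²/s²  ✓ matches

Only torque has units kg·m²/s².

Answer: torque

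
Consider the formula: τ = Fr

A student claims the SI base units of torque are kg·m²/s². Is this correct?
Units of each symbol in τ = Fr:
  F (force): kg·m/s²
  r (lever arm): m

Multiplying the contributions: [kg·m/s²] · [m]
Adding exponents of each base unit: kg: 1, m: 2, s: -2
SI base units of torque: kg·m²/s²

The claimed units kg·m²/s² match the derived units, so the claim is correct.

Answer: Yes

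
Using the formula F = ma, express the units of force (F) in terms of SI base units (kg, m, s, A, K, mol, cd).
Units of each symbol in F = ma:
  m (mass): kg
  a (acceleration): m/s²

Multiplying the contributions: [kg] · [m/s²]
Adding exponents of each base unit: kg: 1, m: 1, s: -2
SI base units of force: kg·m/s²

Answer: kg·m/s²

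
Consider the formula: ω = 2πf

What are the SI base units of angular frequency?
Units of each symbol in ω = 2πf:
  f (frequency): 1/s
  The factor 2π is dimensionless.

Multiplying the contributions: [1/s]
Adding exponents of each base unit: s: -1
SI base units of angular frequency: 1/s

Answer: 1/s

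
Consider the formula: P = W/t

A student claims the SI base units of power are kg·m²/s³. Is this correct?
Units of each symbol in P = W/t:
  W (work): kg·m²/s²
  t (time): s  → in the denominator, contributes 1/s

Multiplying the contributions: [kg·m²/s²] · [1/s]
Adding exponents of each base unit: kg: 1, m: 2, s: -3
SI base units of power: kg·m²/s³

The claimed units kg·m²/s³ match the derived units, so the claim is correct.

Answer: Yes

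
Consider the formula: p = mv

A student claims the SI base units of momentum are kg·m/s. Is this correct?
Units of each symbol in p = mv:
  m (mass): kg
  v (velocity): m/s

Multiplying the contributions: [kg] · [m/s]
Adding exponents of each base unit: kg: 1, m: 1, s: -1
SI base units of momentum: kg·m/s

The claimed units kg·m/s match the derived units, so the claim is correct.

Answer: Yes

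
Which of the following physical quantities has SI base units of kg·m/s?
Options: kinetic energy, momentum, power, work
Checking the SI base units of each option:
  kinetic energy (E = ½mv²): kg·m²/s²  ✗
  momentum (p = mv): kg·m/s  ✓ matches
  power (P = W/t): kg·m²/s³  ✗
  work (W = Fd): kg·m²/s²  ✗

Only momentum has units kg·m/s.

Answer: momentum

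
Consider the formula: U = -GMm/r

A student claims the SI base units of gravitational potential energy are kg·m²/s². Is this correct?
Units of each symbol in U = -GMm/r:
  G (gravitational constant): m³/(kg·s²)
  M (mass): kg
  m (mass): kg
  r (distance): m  → in the denominator, contributes 1/m
  The minus sign does not affect the units.

Multiplying the contributions: [m³/(kg·s²)] · [kg] · [kg] · [1/m]
Adding exponents of each base unit: kg: 1, m: 2, s: -2
SI base units of gravitational potential energy: kg·m²/s²

The claimed units kg·m²/s² match the derived units, so the claim is correct.

Answer: Yes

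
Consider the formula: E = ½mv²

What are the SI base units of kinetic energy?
Units of each symbol in E = ½mv²:
  m (mass): kg
  v (speed): m/s  → to the power 2, contributes m²/s²
  The factor ½ is dimensionless.

Multiplying the contributions: [kg] · [m²/s²]
Adding exponents of each base unit: kg: 1, m: 2, s: -2
SI base units of kinetic energy: kg·m²/s²

Answer: kg·m²/s²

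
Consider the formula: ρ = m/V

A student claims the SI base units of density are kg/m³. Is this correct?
Units of each symbol in ρ = m/V:
  m (mass): kg
  V (volume): m³  → in the denominator, contributes 1/m³

Multiplying the contributions: [kg] · [1/m³]
Adding exponents of each base unit: kg: 1, m: -3
SI base units of density: kg/m³

The claimed units kg/m³ match the derived units, so the claim is correct.

Answer: Yes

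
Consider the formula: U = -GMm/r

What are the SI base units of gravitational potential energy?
Units of each symbol in U = -GMm/r:
  G (gravitational constant): m³/(kg·s²)
  M (mass): kg
  m (mass): kg
  r (distance): m  → in the denominator, contributes 1/m
  The minus sign does not affect the units.

Multiplying the contributions: [m³/(kg·s²)] · [kg] · [kg] · [1/m]
Adding exponents of each base unit: kg: 1, m: 2, s: -2
SI base units of gravitational potential energy: kg·m²/s²

Answer: kg·m²/s²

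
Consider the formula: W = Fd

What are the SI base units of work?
Units of each symbol in W = Fd:
  F (force): kg·m/s²
  d (displacement): m

Multiplying the contributions: [kg·m/s²] · [m]
Adding exponents of each base unit: kg: 1, m: 2, s: -2
SI base units of work: kg·m²/s²

Answer: kg·m²/s²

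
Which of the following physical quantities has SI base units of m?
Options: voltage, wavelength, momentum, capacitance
Checking the SI base units of each option:
  voltage (V = IR): kg·m²/(s³·A)  ✗
  wavelength (λ = v/f): m  ✓ matches
  momentum (p = mv): kg·m/s  ✗
  capacitance (C = Q/V): s⁴·A²/(kg·m²)  ✗

Only wavelength has units m.

Answer: wavelength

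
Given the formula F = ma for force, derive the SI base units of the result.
Units of each symbol in F = ma:
  m (mass): kg
  a (acceleration): m/s²

Multiplying the contributions: [kg] · [m/s²]
Adding exponents of each base unit: kg: 1, m: 1, s: -2
SI base units of force: kg·m/s²

Answer: kg·m/s²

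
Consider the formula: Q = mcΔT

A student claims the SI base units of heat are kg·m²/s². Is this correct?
Units of each symbol in Q = mcΔT:
  m (mass): kg
  c (specific heat capacity, in J/(kg·K)): m²/(s²·K)
  ΔT (temperature change): K

Multiplying the contributions: [kg] · [m²/(s²·K)] · [K]
Adding exponents of each base unit: kg: 1, m: 2, s: -2
SI base units of heat: kg·m²/s²

The claimed units kg·m²/s² match the derived units, so the claim is correct.

Answer: Yes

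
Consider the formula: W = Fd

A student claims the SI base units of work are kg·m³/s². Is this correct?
Units of each symbol in W = Fd:
  F (force): kg·m/s²
  d (displacement): m

Multiplying the contributions: [kg·m/s²] · [m]
Adding exponents of each base unit: kg: 1, m: 2, s: -2
SI base units of work: kg·m²/s²

The claimed units kg·m³/s² (exponents kg: 1, m: 3, s: -2) do not match the derived units kg·m²/s² (exponents kg: 1, m: 2, s: -2), so the claim is incorrect.

Answer: No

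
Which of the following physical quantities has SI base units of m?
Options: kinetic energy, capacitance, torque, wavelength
Checking the SI base units of each option:
  kinetic energy (E = ½mv²): kg·m²/s²  ✗
  capacitance (C = Q/V): s⁴·A²/(kg·m²)  ✗
  torque (τ = Fr): kg·m²/s²  ✗
  wavelength (λ = v/f): m  ✓ matches

Only wavelength has units m.

Answer: wavelength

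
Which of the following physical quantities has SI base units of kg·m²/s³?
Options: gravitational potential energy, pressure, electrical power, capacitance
Checking the SI base units of each option:
  gravitational potential energy (U = -GMm/r): kg·m²/s²  ✗
  pressure (P = F/A): kg/(m·s²)  ✗
  electrical power (P = IV): kg·m²/s³  ✓ matches
  capacitance (C = Q/V): s⁴·A²/(kg·m²)  ✗

Only electrical power has units kg·m²/s³.

Answer: electrical power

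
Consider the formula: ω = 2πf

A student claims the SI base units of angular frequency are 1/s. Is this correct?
Units of each symbol in ω = 2πf:
  f (frequency): 1/s
  The factor 2π is dimensionless.

Multiplying the contributions: [1/s]
Adding exponents of each base unit: s: -1
SI base units of angular frequency: 1/s

The claimed units 1/s match the derived units, so the claim is correct.

Answer: Yes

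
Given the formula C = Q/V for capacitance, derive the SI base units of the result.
Units of each symbol in C = Q/V:
  Q (charge, in coulombs): s·A
  V (voltage, in volts): kg·m²/(s³·A)  → in the denominator, contributes s³·A/(kg·m²)

Multiplying the contributions: [s·A] · [s³·A/(kg·m²)]
Adding exponents of each base unit: kg: -1, m: -2, s: 4, A: 2
SI base units of capacitance: s⁴·A²/(kg·m²)

Answer: s⁴·A²/(kg·m²)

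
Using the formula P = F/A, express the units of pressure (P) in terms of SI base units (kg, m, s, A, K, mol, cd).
Units of each symbol in P = F/A:
  F (force): kg·m/s²
  A (area): m²  → in the denominator, contributes 1/m²

Multiplying the contributions: [kg·m/s²] · [1/m²]
Adding exponents of each base unit: kg: 1, m: -1, s: -2
SI base units of pressure: kg/(m·s²)

Answer: kg/(m·s²)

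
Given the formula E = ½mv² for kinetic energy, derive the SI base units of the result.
Units of each symbol in E = ½mv²:
  m (mass): kg
  v (speed): m/s  → to the power 2, contributes m²/s²
  The factor ½ is dimensionless.

Multiplying the contributions: [kg] · [m²/s²]
Adding exponents of each base unit: kg: 1, m: 2, s: -2
SI base units of kinetic energy: kg·m²/s²

Answer: kg·m²/s²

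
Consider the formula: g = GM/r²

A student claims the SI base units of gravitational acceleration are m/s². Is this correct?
Units of each symbol in g = GM/r²:
  G (gravitational constant): m³/(kg·s²)
  M (mass): kg
  r (distance): m  → to the power 2 in the denominator, contributes 1/m²

Multiplying the contributions: [m³/(kg·s²)] · [kg] · [1/m²]
Adding exponents of each base unit: m: 1, s: -2
SI base units of gravitational acceleration: m/s²

The claimed units m/s² match the derived units, so the claim is correct.

Answer: Yes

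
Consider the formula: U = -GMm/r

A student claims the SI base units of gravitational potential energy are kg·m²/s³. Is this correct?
Units of each symbol in U = -GMm/r:
  G (gravitational constant): m³/(kg·s²)
  M (mass): kg
  m (mass): kg
  r (distance): m  → in the denominator, contributes 1/m
  The minus sign does not affect the units.

Multiplying the contributions: [m³/(kg·s²)] · [kg] · [kg] · [1/m]
Adding exponents of each base unit: kg: 1, m: 2, s: -2
SI base units of gravitational potential energy: kg·m²/s²

The claimed units kg·m²/s³ (exponents kg: 1, m: 2, s: -3) do not match the derived units kg·m²/s² (exponents kg: 1, m: 2, s: -2), so the claim is incorrect.

Answer: No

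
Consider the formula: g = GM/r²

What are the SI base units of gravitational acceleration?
Units of each symbol in g = GM/r²:
  G (gravitational constant): m³/(kg·s²)
  M (mass): kg
  r (distance): m  → to the power 2 in the denominator, contributes 1/m²

Multiplying the contributions: [m³/(kg·s²)] · [kg] · [1/m²]
Adding exponents of each base unit: m: 1, s: -2
SI base units of gravitational acceleration: m/s²

Answer: m/s²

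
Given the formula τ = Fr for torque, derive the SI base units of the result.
Units of each symbol in τ = Fr:
  F (force): kg·m/s²
  r (lever arm): m

Multiplying the contributions: [kg·m/s²] · [m]
Adding exponents of each base unit: kg: 1, m: 2, s: -2
SI base units of torque: kg·m²/s²

Answer: kg·m²/s²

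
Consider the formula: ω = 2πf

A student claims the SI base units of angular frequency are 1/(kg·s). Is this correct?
Units of each symbol in ω = 2πf:
  f (frequency): 1/s
  The factor 2π is dimensionless.

Multiplying the contributions: [1/s]
Adding exponents of each base unit: s: -1
SI base units of angular frequency: 1/s

The claimed units 1/(kg·s) (exponents kg: -1, s: -1) do not match the derived units 1/s (exponents s: -1), so the claim is incorrect.

Answer: No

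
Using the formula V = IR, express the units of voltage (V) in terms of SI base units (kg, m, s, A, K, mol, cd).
Units of each symbol in V = IR:
  I (current): A
  R (resistance, in ohms): kg·m²/(s³·A²)

Multiplying the contributions: [A] · [kg·m²/(s³·A²)]
Adding exponents of each base unit: kg: 1, m: 2, s: -3, A: -1
SI base units of voltage: kg·m²/(s³·A)

Answer: kg·m²/(s³·A)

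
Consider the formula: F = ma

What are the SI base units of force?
Units of each symbol in F = ma:
  m (mass): kg
  a (acceleration): m/s²

Multiplying the contributions: [kg] · [m/s²]
Adding exponents of each base unit: kg: 1, m: 1, s: -2
SI base units of force: kg·m/s²

Answer: kg·m/s²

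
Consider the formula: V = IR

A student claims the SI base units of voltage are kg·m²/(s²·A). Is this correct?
Units of each symbol in V = IR:
  I (current): A
  R (resistance, in ohms): kg·m²/(s³·A²)

Multiplying the contributions: [A] · [kg·m²/(s³·A²)]
Adding exponents of each base unit: kg: 1, m: 2, s: -3, A: -1
SI base units of voltage: kg·m²/(s³·A)

The claimed units kg·m²/(s²·A) (exponents kg: 1, m: 2, s: -2, A: -1) do not match the derived units kg·m²/(s³·A) (exponents kg: 1, m: 2, s: -3, A: -1), so the claim is incorrect.

Answer: No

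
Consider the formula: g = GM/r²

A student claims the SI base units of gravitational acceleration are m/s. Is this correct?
Units of each symbol in g = GM/r²:
  G (gravitational constant): m³/(kg·s²)
  M (mass): kg
  r (distance): m  → to the power 2 in the denominator, contributes 1/m²

Multiplying the contributions: [m³/(kg·s²)] · [kg] · [1/m²]
Adding exponents of each base unit: m: 1, s: -2
SI base units of gravitational acceleration: m/s²

The claimed units m/s (exponents m: 1, s: -1) do not match the derived units m/s² (exponents m: 1, s: -2), so the claim is incorrect.

Answer: No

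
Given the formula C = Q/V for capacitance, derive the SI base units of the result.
Units of each symbol in C = Q/V:
  Q (charge, in coulombs): s·A
  V (voltage, in volts): kg·m²/(s³·A)  → in the denominator, contributes s³·A/(kg·m²)

Multiplying the contributions: [s·A] · [s³·A/(kg·m²)]
Adding exponents of each base unit: kg: -1, m: -2, s: 4, A: 2
SI base units of capacitance: s⁴·A²/(kg·m²)

Answer: s⁴·A²/(kg·m²)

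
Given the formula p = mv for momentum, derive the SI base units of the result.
Units of each symbol in p = mv:
  m (mass): kg
  v (velocity): m/s

Multiplying the contributions: [kg] · [m/s]
Adding exponents of each base unit: kg: 1, m: 1, s: -1
SI base units of momentum: kg·m/s

Answer: kg·m/s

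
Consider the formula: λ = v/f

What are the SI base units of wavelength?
Units of each symbol in λ = v/f:
  v (wave speed): m/s
  f (frequency): 1/s  → in the denominator, contributes s

Multiplying the contributions: [m/s] · [s]
Adding exponents of each base unit: m: 1
SI base units of wavelength: m

Answer: m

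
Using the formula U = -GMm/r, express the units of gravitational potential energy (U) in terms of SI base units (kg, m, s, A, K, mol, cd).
Units of each symbol in U = -GMm/r:
  G (gravitational constant): m³/(kg·s²)
  M (mass): kg
  m (mass): kg
  r (distance): m  → in the denominator, contributes 1/m
  The minus sign does not affect the units.

Multiplying the contributions: [m³/(kg·s²)] · [kg] · [kg] · [1/m]
Adding exponents of each base unit: kg: 1, m: 2, s: -2
SI base units of gravitational potential energy: kg·m²/s²

Answer: kg·m²/s²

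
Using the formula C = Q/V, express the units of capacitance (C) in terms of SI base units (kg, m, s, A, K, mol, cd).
Units of each symbol in C = Q/V:
  Q (charge, in coulombs): s·A
  V (voltage, in volts): kg·m²/(s³·A)  → in the denominator, contributes s³·A/(kg·m²)

Multiplying the contributions: [s·A] · [s³·A/(kg·m²)]
Adding exponents of each base unit: kg: -1, m: -2, s: 4, A: 2
SI base units of capacitance: s⁴·A²/(kg·m²)

Answer: s⁴·A²/(kg·m²)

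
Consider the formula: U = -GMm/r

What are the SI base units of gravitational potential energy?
Units of each symbol in U = -GMm/r:
  G (gravitational constant): m³/(kg·s²)
  M (mass): kg
  m (mass): kg
  r (distance): m  → in the denominator, contributes 1/m
  The minus sign does not affect the units.

Multiplying the contributions: [m³/(kg·s²)] · [kg] · [kg] · [1/m]
Adding exponents of each base unit: kg: 1, m: 2, s: -2
SI base units of gravitational potential energy: kg·m²/s²

Answer: kg·m²/s²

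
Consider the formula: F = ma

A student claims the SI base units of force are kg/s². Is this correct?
Units of each symbol in F = ma:
  m (mass): kg
  a (acceleration): m/s²

Multiplying the contributions: [kg] · [m/s²]
Adding exponents of each base unit: kg: 1, m: 1, s: -2
SI base units of force: kg·m/s²

The claimed units kg/s² (exponents kg: 1, s: -2) do not match the derived units kg·m/s² (exponents kg: 1, m: 1, s: -2), so the claim is incorrect.

Answer: No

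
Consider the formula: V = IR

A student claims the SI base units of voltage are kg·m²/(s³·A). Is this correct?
Units of each symbol in V = IR:
  I (current): A
  R (resistance, in ohms): kg·m²/(s³·A²)

Multiplying the contributions: [A] · [kg·m²/(s³·A²)]
Adding exponents of each base unit: kg: 1, m: 2, s: -3, A: -1
SI base units of voltage: kg·m²/(s³·A)

The claimed units kg·m²/(s³·A) match the derived units, so the claim is correct.

Answer: Yes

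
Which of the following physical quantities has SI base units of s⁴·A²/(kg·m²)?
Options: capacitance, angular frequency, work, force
Checking the SI base units of each option:
  capacitance (C = Q/V): s⁴·A²/(kg·m²)  ✓ matches
  angular frequency (ω = 2πf): 1/s  ✗
  work (W = Fd): kg·m²/s²  ✗
  force (F = ma): kg·m/s²  ✗

Only capacitance has units s⁴·A²/(kg·m²).

Answer: capacitance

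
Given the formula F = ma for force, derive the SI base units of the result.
Units of each symbol in F = ma:
  m (mass): kg
  a (acceleration): m/s²

Multiplying the contributions: [kg] · [m/s²]
Adding exponents of each base unit: kg: 1, m: 1, s: -2
SI base units of force: kg·m/s²

Answer: kg·m/s²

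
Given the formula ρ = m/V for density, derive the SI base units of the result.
Units of each symbol in ρ = m/V:
  m (mass): kg
  V (volume): m³  → in the denominator, contributes 1/m³

Multiplying the contributions: [kg] · [1/m³]
Adding exponents of each base unit: kg: 1, m: -3
SI base units of density: kg/m³

Answer: kg/m³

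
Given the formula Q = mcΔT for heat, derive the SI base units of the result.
Units of each symbol in Q = mcΔT:
  m (mass): kg
  c (specific heat capacity, in J/(kg·K)): m²/(s²·K)
  ΔT (temperature change): K

Multiplying the contributions: [kg] · [m²/(s²·K)] · [K]
Adding exponents of each base unit: kg: 1, m: 2, s: -2
SI base units of heat: kg·m²/s²

Answer: kg·m²/s²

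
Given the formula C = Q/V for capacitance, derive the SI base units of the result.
Units of each symbol in C = Q/V:
  Q (charge, in coulombs): s·A
  V (voltage, in volts): kg·m²/(s³·A)  → in the denominator, contributes s³·A/(kg·m²)

Multiplying the contributions: [s·A] · [s³·A/(kg·m²)]
Adding exponents of each base unit: kg: -1, m: -2, s: 4, A: 2
SI base units of capacitance: s⁴·A²/(kg·m²)

Answer: s⁴·A²/(kg·m²)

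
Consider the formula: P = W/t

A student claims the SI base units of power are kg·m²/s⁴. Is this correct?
Units of each symbol in P = W/t:
  W (work): kg·m²/s²
  t (time): s  → in the denominator, contributes 1/s

Multiplying the contributions: [kg·m²/s²] · [1/s]
Adding exponents of each base unit: kg: 1, m: 2, s: -3
SI base units of power: kg·m²/s³

The claimed units kg·m²/s⁴ (exponents kg: 1, m: 2, s: -4) do not match the derived units kg·m²/s³ (exponents kg: 1, m: 2, s: -3), so the claim is incorrect.

Answer: No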